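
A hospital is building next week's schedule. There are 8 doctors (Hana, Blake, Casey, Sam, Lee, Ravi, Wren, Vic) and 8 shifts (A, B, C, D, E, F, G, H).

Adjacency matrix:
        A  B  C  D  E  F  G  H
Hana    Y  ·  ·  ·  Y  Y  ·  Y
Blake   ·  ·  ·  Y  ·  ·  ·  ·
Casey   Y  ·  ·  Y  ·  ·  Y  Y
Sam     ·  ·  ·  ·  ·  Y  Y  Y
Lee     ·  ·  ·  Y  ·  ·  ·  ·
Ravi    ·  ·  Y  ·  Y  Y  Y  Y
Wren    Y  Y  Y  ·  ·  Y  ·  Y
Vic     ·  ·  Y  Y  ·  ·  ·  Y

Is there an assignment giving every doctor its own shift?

No

The set {Blake, Lee} has only 1 neighbour ({D}), so by Hall's theorem at most 7 of the 8 doctors can be matched.
Hence no matching covers every doctor.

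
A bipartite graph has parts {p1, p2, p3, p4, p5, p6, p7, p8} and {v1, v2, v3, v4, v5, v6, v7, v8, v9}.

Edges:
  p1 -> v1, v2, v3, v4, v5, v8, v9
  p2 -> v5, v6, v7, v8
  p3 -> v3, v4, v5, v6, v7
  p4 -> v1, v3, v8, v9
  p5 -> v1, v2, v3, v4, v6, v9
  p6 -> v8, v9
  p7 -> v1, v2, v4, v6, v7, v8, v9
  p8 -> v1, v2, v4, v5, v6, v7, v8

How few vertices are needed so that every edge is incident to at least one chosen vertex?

8

{p1, p2, p3, p4, p5, p6, p7, p8} is a vertex cover of size 8: every edge has an endpoint in this set.
No smaller cover exists because p1–v3, p2–v7, p3–v4, p4–v1, p5–v2, p6–v9, p7–v6, p8–v8 is a matching of size 8, and a cover must include an endpoint of each of these disjoint edges (König's theorem).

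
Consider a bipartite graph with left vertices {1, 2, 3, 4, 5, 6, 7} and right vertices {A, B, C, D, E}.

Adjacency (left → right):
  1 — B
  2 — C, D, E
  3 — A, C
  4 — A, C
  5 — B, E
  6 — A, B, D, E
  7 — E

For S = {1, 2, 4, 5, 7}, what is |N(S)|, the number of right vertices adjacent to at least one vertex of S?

5

The union of neighbours of {1, 2, 4, 5, 7} is {A, B, C, D, E}, which has 5 elements.
Since |N(S)| = 5 ≥ |S| = 5, Hall's condition holds for this subset.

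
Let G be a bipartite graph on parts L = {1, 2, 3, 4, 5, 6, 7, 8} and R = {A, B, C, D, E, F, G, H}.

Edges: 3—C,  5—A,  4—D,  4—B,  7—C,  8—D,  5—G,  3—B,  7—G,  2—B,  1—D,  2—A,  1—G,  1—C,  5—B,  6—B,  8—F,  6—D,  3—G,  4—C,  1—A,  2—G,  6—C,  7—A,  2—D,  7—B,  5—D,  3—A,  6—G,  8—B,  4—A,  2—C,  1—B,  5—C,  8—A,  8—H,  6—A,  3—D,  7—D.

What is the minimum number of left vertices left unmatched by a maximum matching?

2

One maximum matching: 1→A, 2→D, 3→B, 4→C, 5→G, 8→H.
The set {1, 2, 3, 4, 5, 6, 7} has only 5 neighbours ({A, B, C, D, G}), so by Hall's theorem at most 6 of the 8 left vertices can be matched.
That matches 6 of the 8, leaving 2 unmatched; no matching can do better.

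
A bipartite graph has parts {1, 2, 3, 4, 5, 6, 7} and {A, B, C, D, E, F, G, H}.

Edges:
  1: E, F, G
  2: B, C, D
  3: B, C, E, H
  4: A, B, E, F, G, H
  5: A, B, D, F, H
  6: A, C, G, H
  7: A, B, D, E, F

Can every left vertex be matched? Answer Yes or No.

Yes

For example, pair 1-E, 2-C, 3-B, 4-G, 5-F, 6-H, 7-A.
Every left vertex is matched, so this matching saturates all of them.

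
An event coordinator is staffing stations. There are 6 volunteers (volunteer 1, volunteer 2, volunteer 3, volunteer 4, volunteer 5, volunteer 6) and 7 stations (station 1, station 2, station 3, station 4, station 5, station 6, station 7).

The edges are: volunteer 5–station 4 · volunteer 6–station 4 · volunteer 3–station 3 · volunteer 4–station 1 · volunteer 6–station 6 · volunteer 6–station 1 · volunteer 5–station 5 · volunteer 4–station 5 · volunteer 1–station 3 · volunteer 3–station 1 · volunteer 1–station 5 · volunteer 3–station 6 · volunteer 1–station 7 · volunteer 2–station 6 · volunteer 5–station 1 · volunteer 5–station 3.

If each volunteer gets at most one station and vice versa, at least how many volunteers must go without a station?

0

A valid assignment of size 6: volunteer 1→station 7, volunteer 2→station 6, volunteer 3→station 3, volunteer 4→station 5, volunteer 5→station 4, volunteer 6→station 1.
This saturates every volunteer, so 6 is the maximum.
That matches 6 of the 6, leaving 0 unmatched; no matching can do better.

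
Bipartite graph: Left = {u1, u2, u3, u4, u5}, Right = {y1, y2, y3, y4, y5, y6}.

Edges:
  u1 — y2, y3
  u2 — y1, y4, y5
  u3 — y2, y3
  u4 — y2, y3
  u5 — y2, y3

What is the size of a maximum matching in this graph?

One maximum matching: u1→y2, u2→y1, u3→y3.
The set {u1, u3, u4, u5} has only 2 neighbours ({y2, y3}), so by Hall's theorem at most 3 of the 5 left vertices can be matched.

3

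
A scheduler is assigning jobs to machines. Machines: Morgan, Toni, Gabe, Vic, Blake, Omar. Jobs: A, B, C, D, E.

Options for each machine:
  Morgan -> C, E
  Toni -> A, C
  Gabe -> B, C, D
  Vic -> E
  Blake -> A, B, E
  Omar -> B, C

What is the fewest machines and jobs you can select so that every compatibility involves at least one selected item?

The 5 edges Morgan–C, Toni–A, Gabe–D, Vic–E, Blake–B form a matching, so any vertex cover needs at least 5 vertices (one per matched edge).
Conversely {Gabe, A, B, C, E} meets every edge and has exactly 5 vertices, so 5 is optimal.

5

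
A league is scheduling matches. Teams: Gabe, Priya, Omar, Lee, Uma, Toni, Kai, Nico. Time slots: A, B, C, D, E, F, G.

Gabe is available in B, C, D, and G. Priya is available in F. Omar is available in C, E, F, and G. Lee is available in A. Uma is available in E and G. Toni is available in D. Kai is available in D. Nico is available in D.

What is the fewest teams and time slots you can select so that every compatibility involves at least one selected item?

6

A maximum matching has 6 edges (e.g. Gabe–B, Priya–F, Omar–C, Lee–A, Uma–E, Toni–D).
By König's theorem the minimum vertex cover has the same size. One such cover is {Gabe, Priya, Omar, Lee, Uma, D}.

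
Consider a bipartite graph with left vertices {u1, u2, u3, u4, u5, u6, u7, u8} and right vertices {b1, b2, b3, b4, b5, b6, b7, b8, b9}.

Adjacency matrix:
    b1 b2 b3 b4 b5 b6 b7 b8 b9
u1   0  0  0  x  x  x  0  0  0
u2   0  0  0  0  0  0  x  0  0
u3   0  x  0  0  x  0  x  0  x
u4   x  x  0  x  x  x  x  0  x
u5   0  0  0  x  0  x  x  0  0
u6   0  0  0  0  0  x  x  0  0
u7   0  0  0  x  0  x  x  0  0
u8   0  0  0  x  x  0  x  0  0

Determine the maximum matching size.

6

One maximum matching: u1→b5, u2→b7, u3→b2, u4→b1, u5→b4, u6→b6.
The set {u1, u2, u5, u6, u7, u8} has only 4 neighbours ({b4, b5, b6, b7}), so by Hall's theorem at most 6 of the 8 left vertices can be matched.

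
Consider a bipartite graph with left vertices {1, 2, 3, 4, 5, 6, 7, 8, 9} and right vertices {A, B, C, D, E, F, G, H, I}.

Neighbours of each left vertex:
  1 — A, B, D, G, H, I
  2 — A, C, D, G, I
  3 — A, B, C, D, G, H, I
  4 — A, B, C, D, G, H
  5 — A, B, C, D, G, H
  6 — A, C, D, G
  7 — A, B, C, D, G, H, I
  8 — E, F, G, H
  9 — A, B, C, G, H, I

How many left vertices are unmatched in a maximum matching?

1

One maximum matching: 1–D, 2–I, 3–B, 4–H, 5–A, 6–C, 7–G, 8–E.
The set {1, 2, 3, 4, 5, 6, 7, 9} has only 7 neighbours ({A, B, C, D, G, H, I}), so by Hall's theorem at most 8 of the 9 left vertices can be matched.
That matches 8 of the 9, leaving 1 unmatched; no matching can do better.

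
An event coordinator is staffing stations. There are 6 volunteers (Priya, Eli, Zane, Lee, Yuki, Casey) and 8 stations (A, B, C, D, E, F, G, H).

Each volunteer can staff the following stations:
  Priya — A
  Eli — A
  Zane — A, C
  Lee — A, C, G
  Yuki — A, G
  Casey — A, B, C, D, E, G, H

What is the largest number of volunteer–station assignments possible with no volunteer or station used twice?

4

For example, pair Priya–A, Zane–C, Lee–G, Casey–E.
The set {Priya, Eli, Zane, Lee, Yuki} has only 3 neighbours ({A, C, G}), so by Hall's theorem at most 4 of the 6 volunteers can be matched.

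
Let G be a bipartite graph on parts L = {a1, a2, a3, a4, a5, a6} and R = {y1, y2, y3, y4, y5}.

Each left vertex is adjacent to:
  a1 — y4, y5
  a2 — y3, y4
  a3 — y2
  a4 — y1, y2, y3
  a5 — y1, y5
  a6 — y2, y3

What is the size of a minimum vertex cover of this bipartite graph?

The 5 edges a1–y5, a2–y4, a3–y2, a4–y3, a5–y1 form a matching, so any vertex cover needs at least 5 vertices (one per matched edge).
Conversely {y1, y2, y3, y4, y5} meets every edge and has exactly 5 vertices, so 5 is optimal.

5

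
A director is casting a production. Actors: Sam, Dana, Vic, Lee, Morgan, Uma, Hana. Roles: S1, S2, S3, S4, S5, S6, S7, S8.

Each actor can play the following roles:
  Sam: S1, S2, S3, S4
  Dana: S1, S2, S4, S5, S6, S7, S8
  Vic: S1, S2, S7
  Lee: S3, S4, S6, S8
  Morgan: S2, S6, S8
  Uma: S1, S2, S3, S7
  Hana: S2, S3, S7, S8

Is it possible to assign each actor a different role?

For example, pair Sam→S3, Dana→S6, Vic→S1, Lee→S4, Morgan→S8, Uma→S7, Hana→S2.
Every actor is matched, so this matching saturates all of them.

Yes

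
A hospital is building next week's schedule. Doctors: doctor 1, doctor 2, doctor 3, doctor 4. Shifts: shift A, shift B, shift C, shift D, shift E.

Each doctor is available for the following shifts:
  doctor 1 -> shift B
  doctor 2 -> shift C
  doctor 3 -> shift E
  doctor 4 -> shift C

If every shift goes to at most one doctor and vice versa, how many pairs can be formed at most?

One maximum matching: doctor 1→shift B, doctor 2→shift C, doctor 3→shift E.
The set {doctor 2, doctor 4} has only 1 neighbour ({shift C}), so by Hall's theorem at most 3 of the 4 doctors can be matched.

3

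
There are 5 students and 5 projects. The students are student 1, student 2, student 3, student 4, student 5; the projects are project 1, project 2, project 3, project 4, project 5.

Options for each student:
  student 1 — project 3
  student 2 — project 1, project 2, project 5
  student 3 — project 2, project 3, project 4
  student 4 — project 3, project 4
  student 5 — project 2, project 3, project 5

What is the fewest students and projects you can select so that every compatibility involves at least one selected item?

A maximum matching has 5 edges (e.g. student 1–project 3, student 2–project 1, student 3–project 2, student 4–project 4, student 5–project 5).
By König's theorem the minimum vertex cover has the same size. One such cover is {student 1, student 2, student 3, student 4, student 5}.

5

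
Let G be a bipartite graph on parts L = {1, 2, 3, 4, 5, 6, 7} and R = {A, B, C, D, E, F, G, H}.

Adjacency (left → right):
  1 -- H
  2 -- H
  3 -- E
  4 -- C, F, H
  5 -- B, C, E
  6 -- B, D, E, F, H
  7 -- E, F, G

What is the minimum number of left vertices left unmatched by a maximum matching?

1

A valid assignment of size 6: 1–H, 3–E, 4–F, 5–C, 6–B, 7–G.
The set {1, 2} has only 1 neighbour ({H}), so by Hall's theorem at most 6 of the 7 left vertices can be matched.
That matches 6 of the 7, leaving 1 unmatched; no matching can do better.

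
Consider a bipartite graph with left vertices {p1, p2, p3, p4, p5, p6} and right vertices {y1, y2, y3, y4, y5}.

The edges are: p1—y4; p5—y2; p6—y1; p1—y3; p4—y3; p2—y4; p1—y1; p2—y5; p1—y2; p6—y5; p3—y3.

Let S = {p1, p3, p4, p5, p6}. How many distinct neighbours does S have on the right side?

The union of neighbours of {p1, p3, p4, p5, p6} is {y1, y2, y3, y4, y5}, which has 5 elements.
Since |N(S)| = 5 ≥ |S| = 5, Hall's condition holds for this subset.

5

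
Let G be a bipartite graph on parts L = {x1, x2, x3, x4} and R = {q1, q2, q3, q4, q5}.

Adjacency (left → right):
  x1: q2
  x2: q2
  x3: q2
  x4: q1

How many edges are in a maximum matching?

A valid assignment of size 2: x1–q2, x4–q1.
The set {x1, x2, x3} has only 1 neighbour ({q2}), so by Hall's theorem at most 2 of the 4 left vertices can be matched.

2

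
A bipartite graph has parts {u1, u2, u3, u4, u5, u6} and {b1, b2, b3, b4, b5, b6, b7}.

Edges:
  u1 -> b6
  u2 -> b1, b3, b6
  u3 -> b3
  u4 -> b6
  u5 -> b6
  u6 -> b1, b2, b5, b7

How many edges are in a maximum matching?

4

A valid assignment of size 4: u1→b6, u2→b1, u3→b3, u6→b5.
The set {u1, u4, u5} has only 1 neighbour ({b6}), so by Hall's theorem at most 4 of the 6 left vertices can be matched.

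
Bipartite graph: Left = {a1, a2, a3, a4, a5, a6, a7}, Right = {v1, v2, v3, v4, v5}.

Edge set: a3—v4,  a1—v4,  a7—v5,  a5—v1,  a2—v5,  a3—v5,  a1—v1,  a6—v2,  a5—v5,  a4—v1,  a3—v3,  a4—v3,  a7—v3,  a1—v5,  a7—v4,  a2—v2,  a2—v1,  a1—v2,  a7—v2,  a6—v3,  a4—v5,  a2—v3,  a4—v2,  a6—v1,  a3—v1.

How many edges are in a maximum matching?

A valid assignment of size 5: a1–v2, a2–v5, a3–v4, a4–v3, a5–v1.
The set {a1, a2, a3, a4, a5, a6, a7} has only 5 neighbours ({v1, v2, v3, v4, v5}), so by Hall's theorem at most 5 of the 7 left vertices can be matched.

5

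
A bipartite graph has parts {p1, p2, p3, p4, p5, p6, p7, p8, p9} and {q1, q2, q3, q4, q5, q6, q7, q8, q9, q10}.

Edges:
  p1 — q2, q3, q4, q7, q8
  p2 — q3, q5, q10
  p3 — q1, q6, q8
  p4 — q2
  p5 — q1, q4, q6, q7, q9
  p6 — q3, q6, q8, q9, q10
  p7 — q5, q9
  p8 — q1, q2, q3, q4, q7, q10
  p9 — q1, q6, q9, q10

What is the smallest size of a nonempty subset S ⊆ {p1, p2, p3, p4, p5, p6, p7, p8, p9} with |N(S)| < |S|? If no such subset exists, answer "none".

A matching saturating every left vertex exists, for instance p1→q7, p2→q10, p3→q1, p4→q2, p5→q9, p6→q8, p7→q5, p8→q4, p9→q6.
By Hall's marriage theorem, this means |N(S)| ≥ |S| for every subset S, so no violating subset exists.

none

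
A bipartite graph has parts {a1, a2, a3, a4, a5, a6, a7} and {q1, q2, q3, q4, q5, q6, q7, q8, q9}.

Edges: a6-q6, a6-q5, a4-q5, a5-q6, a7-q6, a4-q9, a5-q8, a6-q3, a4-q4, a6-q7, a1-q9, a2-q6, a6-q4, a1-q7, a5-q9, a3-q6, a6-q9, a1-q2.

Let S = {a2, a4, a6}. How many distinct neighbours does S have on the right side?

6

The union of neighbours of {a2, a4, a6} is {q3, q4, q5, q6, q7, q9}, which has 6 elements.
Since |N(S)| = 6 ≥ |S| = 3, Hall's condition holds for this subset.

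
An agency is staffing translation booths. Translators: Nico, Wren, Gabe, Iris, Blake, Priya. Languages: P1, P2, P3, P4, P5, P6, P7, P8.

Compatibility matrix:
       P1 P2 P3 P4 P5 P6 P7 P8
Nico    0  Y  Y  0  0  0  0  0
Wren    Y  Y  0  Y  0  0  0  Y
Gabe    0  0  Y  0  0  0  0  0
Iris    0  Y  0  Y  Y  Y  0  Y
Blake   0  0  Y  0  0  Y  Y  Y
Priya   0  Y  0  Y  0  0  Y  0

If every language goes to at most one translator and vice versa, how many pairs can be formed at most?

6

One maximum matching: Nico-P2, Wren-P1, Gabe-P3, Iris-P6, Blake-P8, Priya-P7.
This saturates every translator, so 6 is the maximum.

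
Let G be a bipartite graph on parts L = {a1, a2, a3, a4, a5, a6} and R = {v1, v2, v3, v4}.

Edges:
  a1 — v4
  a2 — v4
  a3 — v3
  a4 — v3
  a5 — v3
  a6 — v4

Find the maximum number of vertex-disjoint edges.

2

One maximum matching: a1→v4, a3→v3.
The set {a1, a2, a3, a4, a5, a6} has only 2 neighbours ({v3, v4}), so by Hall's theorem at most 2 of the 6 left vertices can be matched.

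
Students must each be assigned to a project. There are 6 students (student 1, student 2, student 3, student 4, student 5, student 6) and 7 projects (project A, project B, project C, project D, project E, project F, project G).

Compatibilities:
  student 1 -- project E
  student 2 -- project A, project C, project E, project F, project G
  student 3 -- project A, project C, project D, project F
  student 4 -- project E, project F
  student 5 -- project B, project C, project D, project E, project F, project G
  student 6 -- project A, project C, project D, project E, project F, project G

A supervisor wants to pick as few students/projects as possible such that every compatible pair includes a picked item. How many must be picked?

{student 1, student 2, student 3, student 4, student 5, student 6} is a vertex cover of size 6: every edge has an endpoint in this set.
No smaller cover exists because student 1–project E, student 2–project A, student 3–project D, student 4–project F, student 5–project C, student 6–project G is a matching of size 6, and a cover must include an endpoint of each of these disjoint edges (König's theorem).

6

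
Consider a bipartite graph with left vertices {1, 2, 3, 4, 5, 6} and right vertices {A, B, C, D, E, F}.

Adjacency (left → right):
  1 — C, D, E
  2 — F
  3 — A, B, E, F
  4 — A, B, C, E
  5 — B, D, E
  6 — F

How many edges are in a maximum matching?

A valid assignment of size 5: 1–C, 2–F, 3–A, 4–E, 5–B.
The set {2, 6} has only 1 neighbour ({F}), so by Hall's theorem at most 5 of the 6 left vertices can be matched.

5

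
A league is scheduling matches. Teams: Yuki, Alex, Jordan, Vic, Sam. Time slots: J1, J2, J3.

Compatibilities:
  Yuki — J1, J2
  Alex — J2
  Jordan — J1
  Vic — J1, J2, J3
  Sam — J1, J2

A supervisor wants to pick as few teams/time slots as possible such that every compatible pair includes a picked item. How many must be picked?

3

A maximum matching has 3 edges (e.g. Yuki–J1, Alex–J2, Vic–J3).
By König's theorem the minimum vertex cover has the same size. One such cover is {Vic, J1, J2}.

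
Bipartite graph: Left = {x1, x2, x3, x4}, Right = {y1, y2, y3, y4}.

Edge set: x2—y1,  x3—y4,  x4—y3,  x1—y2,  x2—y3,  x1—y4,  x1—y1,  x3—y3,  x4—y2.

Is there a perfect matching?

One maximum matching: x1–y2, x2–y1, x3–y4, x4–y3.
Every left vertex is matched, so this is a perfect matching.

Yes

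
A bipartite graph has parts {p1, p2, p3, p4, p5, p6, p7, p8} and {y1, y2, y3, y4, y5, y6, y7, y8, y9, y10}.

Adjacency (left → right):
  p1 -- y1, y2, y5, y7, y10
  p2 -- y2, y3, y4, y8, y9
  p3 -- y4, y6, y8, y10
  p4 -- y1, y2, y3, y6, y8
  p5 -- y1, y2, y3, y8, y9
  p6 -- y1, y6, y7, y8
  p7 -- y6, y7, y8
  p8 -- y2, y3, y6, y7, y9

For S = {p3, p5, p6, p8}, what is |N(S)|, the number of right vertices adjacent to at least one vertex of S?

9

The union of neighbours of {p3, p5, p6, p8} is {y1, y2, y3, y4, y6, y7, y8, y9, y10}, which has 9 elements.
Since |N(S)| = 9 ≥ |S| = 4, Hall's condition holds for this subset.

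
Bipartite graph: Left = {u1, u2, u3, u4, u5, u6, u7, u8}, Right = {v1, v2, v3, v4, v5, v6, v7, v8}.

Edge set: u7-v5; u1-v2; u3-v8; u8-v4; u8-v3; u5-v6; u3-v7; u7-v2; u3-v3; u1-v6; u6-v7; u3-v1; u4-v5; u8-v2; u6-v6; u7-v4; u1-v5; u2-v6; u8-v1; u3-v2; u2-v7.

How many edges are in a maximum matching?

7

For example, pair u1→v2, u2→v7, u3→v3, u4→v5, u5→v6, u7→v4, u8→v1.
The set {u2, u5, u6} has only 2 neighbours ({v6, v7}), so by Hall's theorem at most 7 of the 8 left vertices can be matched.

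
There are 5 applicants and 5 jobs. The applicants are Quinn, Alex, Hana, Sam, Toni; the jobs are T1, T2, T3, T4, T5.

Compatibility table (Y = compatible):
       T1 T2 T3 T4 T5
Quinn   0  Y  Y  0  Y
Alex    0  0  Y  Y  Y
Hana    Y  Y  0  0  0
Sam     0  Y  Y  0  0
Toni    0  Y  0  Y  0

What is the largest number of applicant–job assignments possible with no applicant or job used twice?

5

A valid assignment of size 5: Quinn→T5, Alex→T4, Hana→T1, Sam→T3, Toni→T2.
All 5 applicants are matched, so no larger matching exists.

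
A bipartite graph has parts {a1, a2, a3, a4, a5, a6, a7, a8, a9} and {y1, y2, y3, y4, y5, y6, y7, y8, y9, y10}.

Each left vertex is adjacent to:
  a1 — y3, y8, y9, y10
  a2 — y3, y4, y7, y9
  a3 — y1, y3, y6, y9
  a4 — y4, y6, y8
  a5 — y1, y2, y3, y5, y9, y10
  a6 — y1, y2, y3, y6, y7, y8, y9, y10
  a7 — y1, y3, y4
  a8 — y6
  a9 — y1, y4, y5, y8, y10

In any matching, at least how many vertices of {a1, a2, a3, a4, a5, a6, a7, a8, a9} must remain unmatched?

For example, pair a1-y8, a2-y7, a3-y9, a4-y4, a5-y3, a6-y2, a7-y1, a8-y6, a9-y10.
All 9 left vertices are matched, so no larger matching exists.
That matches 9 of the 9, leaving 0 unmatched; no matching can do better.

0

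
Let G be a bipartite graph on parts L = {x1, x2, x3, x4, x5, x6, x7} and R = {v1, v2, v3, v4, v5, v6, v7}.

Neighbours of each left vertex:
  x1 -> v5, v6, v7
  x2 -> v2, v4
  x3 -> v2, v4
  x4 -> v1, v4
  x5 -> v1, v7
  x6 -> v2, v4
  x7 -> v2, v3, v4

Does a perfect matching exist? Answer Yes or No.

The set {x2, x3, x6} has only 2 neighbours ({v2, v4}), so by Hall's theorem at most 6 of the 7 left vertices can be matched.
Hence no matching covers every left vertex.

No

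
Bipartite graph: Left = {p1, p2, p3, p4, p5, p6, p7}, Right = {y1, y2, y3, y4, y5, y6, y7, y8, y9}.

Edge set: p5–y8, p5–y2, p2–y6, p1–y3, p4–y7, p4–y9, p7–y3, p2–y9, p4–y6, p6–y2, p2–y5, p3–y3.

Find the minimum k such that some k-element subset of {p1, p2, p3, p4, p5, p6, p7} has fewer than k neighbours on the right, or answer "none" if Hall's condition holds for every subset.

Take S = {p1, p3}. Its neighbourhood is {y3}, so |N(S)| = 1 < |S| = 2.
No single vertex violates Hall's condition since each has at least one neighbour, so 2 is the minimum.

2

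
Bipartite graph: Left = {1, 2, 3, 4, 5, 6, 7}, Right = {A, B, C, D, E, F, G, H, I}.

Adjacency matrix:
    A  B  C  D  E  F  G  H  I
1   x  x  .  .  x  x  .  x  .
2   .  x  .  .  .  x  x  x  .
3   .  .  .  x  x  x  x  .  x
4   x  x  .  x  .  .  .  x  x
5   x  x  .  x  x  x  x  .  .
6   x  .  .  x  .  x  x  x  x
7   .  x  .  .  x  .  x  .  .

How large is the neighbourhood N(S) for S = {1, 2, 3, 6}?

8

The union of neighbours of {1, 2, 3, 6} is {A, B, D, E, F, G, H, I}, which has 8 elements.
Since |N(S)| = 8 ≥ |S| = 4, Hall's condition holds for this subset.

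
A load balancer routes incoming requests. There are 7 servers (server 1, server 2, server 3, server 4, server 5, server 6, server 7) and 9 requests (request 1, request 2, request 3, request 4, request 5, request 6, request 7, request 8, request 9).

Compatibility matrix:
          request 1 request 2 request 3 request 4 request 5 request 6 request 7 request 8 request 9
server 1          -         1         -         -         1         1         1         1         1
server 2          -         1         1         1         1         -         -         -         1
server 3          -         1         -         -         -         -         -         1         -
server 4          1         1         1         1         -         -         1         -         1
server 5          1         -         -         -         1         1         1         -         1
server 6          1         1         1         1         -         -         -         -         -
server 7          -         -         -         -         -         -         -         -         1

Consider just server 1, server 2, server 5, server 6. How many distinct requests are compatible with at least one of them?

The union of neighbours of {server 1, server 2, server 5, server 6} is {request 1, request 2, request 3, request 4, request 5, request 6, request 7, request 8, request 9}, which has 9 elements.
Since |N(S)| = 9 ≥ |S| = 4, Hall's condition holds for this subset.

9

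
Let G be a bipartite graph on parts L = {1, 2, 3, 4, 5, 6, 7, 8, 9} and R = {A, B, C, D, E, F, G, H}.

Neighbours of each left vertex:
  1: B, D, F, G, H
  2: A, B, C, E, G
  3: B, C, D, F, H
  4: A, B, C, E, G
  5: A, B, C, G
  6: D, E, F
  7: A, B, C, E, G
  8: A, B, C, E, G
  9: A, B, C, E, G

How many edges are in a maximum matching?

For example, pair 1-F, 2-E, 3-H, 4-B, 5-C, 6-D, 7-A, 8-G.
The set {2, 4, 5, 7, 8, 9} has only 5 neighbours ({A, B, C, E, G}), so by Hall's theorem at most 8 of the 9 left vertices can be matched.

8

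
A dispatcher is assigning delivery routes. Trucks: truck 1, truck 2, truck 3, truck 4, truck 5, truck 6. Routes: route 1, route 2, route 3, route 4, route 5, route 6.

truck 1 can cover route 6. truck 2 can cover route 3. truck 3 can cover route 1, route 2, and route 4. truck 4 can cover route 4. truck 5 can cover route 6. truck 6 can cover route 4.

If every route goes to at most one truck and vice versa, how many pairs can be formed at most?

A valid assignment of size 4: truck 1-route 6, truck 2-route 3, truck 3-route 2, truck 4-route 4.
The set {truck 1, truck 4, truck 5, truck 6} has only 2 neighbours ({route 4, route 6}), so by Hall's theorem at most 4 of the 6 trucks can be matched.

4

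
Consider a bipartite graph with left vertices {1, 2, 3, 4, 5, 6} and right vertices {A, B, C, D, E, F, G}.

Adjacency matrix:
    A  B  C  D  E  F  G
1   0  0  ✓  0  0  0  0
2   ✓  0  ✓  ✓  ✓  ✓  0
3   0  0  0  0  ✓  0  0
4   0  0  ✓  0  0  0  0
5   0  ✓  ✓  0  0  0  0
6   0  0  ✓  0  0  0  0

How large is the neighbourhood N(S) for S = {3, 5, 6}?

The union of neighbours of {3, 5, 6} is {B, C, E}, which has 3 elements.
Since |N(S)| = 3 ≥ |S| = 3, Hall's condition holds for this subset.

3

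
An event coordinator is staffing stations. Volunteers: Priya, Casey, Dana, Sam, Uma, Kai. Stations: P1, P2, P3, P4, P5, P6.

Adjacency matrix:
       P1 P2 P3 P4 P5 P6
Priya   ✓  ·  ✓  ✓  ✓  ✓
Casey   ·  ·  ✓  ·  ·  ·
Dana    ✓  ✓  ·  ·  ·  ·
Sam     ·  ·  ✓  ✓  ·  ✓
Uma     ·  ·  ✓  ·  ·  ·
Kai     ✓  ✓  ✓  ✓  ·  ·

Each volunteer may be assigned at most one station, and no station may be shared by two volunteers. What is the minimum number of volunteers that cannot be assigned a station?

One maximum matching: Priya-P6, Casey-P3, Dana-P2, Sam-P4, Kai-P1.
The set {Casey, Uma} has only 1 neighbour ({P3}), so by Hall's theorem at most 5 of the 6 volunteers can be matched.
That matches 5 of the 6, leaving 1 unmatched; no matching can do better.

1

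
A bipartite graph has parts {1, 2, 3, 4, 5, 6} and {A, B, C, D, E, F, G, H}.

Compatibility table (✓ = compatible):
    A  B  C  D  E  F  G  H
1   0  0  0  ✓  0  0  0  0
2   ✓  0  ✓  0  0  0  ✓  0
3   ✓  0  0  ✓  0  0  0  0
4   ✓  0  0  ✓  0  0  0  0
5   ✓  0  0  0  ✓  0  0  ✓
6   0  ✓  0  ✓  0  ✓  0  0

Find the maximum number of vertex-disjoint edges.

A valid assignment of size 5: 1-D, 2-C, 3-A, 5-E, 6-B.
The set {1, 3, 4} has only 2 neighbours ({A, D}), so by Hall's theorem at most 5 of the 6 left vertices can be matched.

5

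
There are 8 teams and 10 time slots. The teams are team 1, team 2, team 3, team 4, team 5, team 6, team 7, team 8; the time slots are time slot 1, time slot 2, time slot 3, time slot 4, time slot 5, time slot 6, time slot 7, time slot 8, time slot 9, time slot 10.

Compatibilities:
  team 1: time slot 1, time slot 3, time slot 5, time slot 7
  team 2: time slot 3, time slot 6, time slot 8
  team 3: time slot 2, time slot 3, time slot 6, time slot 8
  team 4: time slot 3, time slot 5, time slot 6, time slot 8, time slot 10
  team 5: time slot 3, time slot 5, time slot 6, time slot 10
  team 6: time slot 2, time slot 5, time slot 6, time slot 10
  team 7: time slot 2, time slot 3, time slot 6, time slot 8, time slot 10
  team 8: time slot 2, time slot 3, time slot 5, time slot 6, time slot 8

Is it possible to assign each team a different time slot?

The set {team 2, team 3, team 4, team 5, team 6, team 7, team 8} has only 6 neighbours ({time slot 10, time slot 2, time slot 3, time slot 5, time slot 6, time slot 8}), so by Hall's theorem at most 7 of the 8 teams can be matched.
Hence no matching covers every team.

No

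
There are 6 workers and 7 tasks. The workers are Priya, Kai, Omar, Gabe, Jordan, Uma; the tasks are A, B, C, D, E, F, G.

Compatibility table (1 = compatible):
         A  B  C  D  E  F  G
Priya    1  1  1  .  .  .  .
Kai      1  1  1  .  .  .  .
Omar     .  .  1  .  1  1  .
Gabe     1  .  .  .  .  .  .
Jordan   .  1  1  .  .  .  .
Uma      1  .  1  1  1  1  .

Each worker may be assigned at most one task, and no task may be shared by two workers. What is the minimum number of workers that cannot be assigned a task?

A valid assignment of size 5: Priya–C, Kai–B, Omar–F, Gabe–A, Uma–E.
The set {Priya, Kai, Gabe, Jordan} has only 3 neighbours ({A, B, C}), so by Hall's theorem at most 5 of the 6 workers can be matched.
That matches 5 of the 6, leaving 1 unmatched; no matching can do better.

1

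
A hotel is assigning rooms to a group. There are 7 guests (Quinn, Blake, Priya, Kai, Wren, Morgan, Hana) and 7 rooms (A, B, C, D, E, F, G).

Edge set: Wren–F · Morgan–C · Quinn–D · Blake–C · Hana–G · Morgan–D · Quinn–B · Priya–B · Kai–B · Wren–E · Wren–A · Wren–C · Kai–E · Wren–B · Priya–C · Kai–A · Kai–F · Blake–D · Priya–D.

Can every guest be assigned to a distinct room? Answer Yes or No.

The set {Quinn, Blake, Priya, Morgan} has only 3 neighbours ({B, C, D}), so by Hall's theorem at most 6 of the 7 guests can be matched.
Hence no matching covers every guest.

No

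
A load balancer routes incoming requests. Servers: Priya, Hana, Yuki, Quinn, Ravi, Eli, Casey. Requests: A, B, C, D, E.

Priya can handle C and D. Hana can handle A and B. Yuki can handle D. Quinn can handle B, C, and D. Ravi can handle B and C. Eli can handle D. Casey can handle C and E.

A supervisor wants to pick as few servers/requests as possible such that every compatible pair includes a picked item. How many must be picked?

A maximum matching has 5 edges (e.g. Priya–C, Hana–A, Yuki–D, Quinn–B, Casey–E).
By König's theorem the minimum vertex cover has the same size. One such cover is {Hana, Casey, B, C, D}.

5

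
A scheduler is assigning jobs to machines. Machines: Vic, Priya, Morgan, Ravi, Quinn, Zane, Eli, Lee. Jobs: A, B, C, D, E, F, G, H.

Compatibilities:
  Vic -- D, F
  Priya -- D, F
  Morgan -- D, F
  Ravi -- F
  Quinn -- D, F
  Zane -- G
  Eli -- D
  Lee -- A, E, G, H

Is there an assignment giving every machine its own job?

No

The set {Vic, Priya, Morgan, Ravi, Quinn, Eli} has only 2 neighbours ({D, F}), so by Hall's theorem at most 4 of the 8 machines can be matched.
Hence no matching covers every machine.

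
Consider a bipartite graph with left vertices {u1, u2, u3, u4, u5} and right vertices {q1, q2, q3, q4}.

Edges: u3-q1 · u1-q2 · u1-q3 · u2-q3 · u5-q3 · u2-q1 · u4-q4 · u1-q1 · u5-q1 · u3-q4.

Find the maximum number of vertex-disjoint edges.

4

A valid assignment of size 4: u1–q2, u2–q3, u3–q1, u4–q4.
The set {u2, u3, u4, u5} has only 3 neighbours ({q1, q3, q4}), so by Hall's theorem at most 4 of the 5 left vertices can be matched.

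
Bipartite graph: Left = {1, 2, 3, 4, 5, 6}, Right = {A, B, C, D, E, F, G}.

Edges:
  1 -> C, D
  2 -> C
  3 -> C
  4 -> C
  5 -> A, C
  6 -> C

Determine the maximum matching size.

3

One maximum matching: 1-D, 2-C, 5-A.
The set {2, 3, 4, 6} has only 1 neighbour ({C}), so by Hall's theorem at most 3 of the 6 left vertices can be matched.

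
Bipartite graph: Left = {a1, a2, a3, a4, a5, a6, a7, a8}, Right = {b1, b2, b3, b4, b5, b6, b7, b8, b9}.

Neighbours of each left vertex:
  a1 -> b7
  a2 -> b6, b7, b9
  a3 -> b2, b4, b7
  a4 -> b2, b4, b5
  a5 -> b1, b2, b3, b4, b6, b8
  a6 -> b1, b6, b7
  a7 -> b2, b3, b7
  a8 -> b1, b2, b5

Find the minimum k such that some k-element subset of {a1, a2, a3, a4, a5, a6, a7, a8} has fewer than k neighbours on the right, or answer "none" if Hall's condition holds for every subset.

none

A matching saturating every left vertex exists, for instance a1→b7, a2→b9, a3→b2, a4→b4, a5→b1, a6→b6, a7→b3, a8→b5.
By Hall's marriage theorem, this means |N(S)| ≥ |S| for every subset S, so no violating subset exists.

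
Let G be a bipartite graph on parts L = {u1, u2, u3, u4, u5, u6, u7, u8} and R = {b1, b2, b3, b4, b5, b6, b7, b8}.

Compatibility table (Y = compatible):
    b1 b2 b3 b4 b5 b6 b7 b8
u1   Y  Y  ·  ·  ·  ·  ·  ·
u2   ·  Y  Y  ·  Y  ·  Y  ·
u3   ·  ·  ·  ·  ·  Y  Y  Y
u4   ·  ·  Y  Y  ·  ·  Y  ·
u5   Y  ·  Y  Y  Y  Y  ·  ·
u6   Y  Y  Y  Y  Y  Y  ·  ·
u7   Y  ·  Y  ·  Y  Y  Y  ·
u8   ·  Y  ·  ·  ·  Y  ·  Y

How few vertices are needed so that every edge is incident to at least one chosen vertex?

{u1, u2, u3, u4, u5, u6, u7, u8} is a vertex cover of size 8: every edge has an endpoint in this set.
No smaller cover exists because u1–b2, u2–b3, u3–b6, u4–b4, u5–b5, u6–b1, u7–b7, u8–b8 is a matching of size 8, and a cover must include an endpoint of each of these disjoint edges (König's theorem).

8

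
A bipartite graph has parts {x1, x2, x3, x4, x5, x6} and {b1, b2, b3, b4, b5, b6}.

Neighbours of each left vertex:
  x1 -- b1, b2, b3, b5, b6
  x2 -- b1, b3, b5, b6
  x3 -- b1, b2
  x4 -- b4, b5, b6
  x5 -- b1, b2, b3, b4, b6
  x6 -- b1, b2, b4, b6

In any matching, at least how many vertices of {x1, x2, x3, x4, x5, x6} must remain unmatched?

One maximum matching: x1→b1, x2→b3, x3→b2, x4→b5, x5→b4, x6→b6.
All 6 left vertices are matched, so no larger matching exists.
That matches 6 of the 6, leaving 0 unmatched; no matching can do better.

0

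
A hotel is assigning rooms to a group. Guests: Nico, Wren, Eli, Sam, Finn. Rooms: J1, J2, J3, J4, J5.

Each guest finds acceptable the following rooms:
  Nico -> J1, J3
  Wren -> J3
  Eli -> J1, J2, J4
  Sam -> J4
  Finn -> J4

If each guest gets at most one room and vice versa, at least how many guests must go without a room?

For example, pair Nico→J1, Wren→J3, Eli→J2, Sam→J4.
The set {Sam, Finn} has only 1 neighbour ({J4}), so by Hall's theorem at most 4 of the 5 guests can be matched.
That matches 4 of the 5, leaving 1 unmatched; no matching can do better.

1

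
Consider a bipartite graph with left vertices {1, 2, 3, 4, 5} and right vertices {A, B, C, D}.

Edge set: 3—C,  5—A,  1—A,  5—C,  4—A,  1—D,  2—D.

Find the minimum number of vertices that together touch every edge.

The 3 edges 1–A, 2–D, 3–C form a matching, so any vertex cover needs at least 3 vertices (one per matched edge).
Conversely {A, C, D} meets every edge and has exactly 3 vertices, so 3 is optimal.

3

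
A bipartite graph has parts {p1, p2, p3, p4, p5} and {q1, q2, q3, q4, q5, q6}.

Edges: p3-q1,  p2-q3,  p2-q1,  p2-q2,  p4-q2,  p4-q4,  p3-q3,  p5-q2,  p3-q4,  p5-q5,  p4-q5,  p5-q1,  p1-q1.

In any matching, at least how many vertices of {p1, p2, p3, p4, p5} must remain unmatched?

0

One maximum matching: p1–q1, p2–q3, p3–q4, p4–q5, p5–q2.
All 5 left vertices are matched, so no larger matching exists.
That matches 5 of the 5, leaving 0 unmatched; no matching can do better.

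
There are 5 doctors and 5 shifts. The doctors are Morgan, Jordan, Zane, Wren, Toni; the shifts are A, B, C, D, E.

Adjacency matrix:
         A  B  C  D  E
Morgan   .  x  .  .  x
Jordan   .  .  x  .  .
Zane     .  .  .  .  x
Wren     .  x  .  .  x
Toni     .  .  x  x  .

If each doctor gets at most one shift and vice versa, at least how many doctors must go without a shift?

1

One maximum matching: Morgan→B, Jordan→C, Zane→E, Toni→D.
The set {Morgan, Zane, Wren} has only 2 neighbours ({B, E}), so by Hall's theorem at most 4 of the 5 doctors can be matched.
That matches 4 of the 5, leaving 1 unmatched; no matching can do better.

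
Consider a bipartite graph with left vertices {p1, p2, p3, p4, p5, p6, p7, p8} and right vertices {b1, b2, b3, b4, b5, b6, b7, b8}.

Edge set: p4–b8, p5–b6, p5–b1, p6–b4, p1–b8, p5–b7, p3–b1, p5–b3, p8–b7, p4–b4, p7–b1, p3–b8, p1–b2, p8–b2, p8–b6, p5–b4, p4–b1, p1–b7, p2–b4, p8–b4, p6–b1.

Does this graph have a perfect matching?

No

The set {p2, p3, p4, p6, p7} has only 3 neighbours ({b1, b4, b8}), so by Hall's theorem at most 6 of the 8 left vertices can be matched.
Hence no matching covers every left vertex.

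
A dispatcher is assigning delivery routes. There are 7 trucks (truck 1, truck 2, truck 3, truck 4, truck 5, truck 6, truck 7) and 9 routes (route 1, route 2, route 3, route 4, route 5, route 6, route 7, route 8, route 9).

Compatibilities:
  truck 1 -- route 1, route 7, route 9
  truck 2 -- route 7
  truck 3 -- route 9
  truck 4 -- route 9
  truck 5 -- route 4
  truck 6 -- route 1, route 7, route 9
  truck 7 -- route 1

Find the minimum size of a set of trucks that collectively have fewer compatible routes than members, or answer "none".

Take S = {truck 3, truck 4}. Its neighbourhood is {route 9}, so |N(S)| = 1 < |S| = 2.
No single vertex violates Hall's condition since each has at least one neighbour, so 2 is the minimum.

2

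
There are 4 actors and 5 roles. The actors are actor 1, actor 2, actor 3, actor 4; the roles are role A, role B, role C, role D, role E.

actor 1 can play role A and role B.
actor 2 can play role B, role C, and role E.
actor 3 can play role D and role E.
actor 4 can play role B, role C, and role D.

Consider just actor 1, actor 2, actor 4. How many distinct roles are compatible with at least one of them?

5

The union of neighbours of {actor 1, actor 2, actor 4} is {role A, role B, role C, role D, role E}, which has 5 elements.
Since |N(S)| = 5 ≥ |S| = 3, Hall's condition holds for this subset.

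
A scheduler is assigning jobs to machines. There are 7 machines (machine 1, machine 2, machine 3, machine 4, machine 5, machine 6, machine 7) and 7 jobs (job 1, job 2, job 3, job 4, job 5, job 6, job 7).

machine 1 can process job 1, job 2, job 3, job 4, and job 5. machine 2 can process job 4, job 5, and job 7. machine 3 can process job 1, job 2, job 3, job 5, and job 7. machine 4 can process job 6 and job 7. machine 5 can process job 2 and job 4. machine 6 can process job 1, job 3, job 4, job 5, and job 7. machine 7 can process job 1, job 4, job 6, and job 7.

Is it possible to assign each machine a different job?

Yes

A valid assignment of size 7: machine 1–job 3, machine 2–job 4, machine 3–job 5, machine 4–job 7, machine 5–job 2, machine 6–job 1, machine 7–job 6.
Every machine is matched, so this is a perfect matching.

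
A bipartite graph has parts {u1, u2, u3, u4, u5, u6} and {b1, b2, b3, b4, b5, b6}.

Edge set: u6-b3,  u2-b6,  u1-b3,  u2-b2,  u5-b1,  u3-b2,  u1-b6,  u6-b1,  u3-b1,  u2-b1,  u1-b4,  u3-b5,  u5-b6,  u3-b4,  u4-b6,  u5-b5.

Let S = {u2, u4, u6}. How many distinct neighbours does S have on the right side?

4

The union of neighbours of {u2, u4, u6} is {b1, b2, b3, b6}, which has 4 elements.
Since |N(S)| = 4 ≥ |S| = 3, Hall's condition holds for this subset.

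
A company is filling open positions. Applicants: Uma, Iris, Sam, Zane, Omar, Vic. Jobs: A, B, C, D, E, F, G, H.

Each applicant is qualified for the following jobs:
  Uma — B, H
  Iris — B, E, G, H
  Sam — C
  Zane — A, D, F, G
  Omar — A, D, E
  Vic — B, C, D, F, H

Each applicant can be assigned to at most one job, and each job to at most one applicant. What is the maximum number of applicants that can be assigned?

6

A valid assignment of size 6: Uma-B, Iris-E, Sam-C, Zane-F, Omar-D, Vic-H.
All 6 applicants are matched, so no larger matching exists.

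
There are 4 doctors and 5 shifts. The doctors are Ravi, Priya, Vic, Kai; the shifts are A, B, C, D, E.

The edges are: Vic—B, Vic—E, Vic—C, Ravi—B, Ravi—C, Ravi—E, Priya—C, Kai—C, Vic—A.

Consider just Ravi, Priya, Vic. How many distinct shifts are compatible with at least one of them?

4

The union of neighbours of {Ravi, Priya, Vic} is {A, B, C, E}, which has 4 elements.
Since |N(S)| = 4 ≥ |S| = 3, Hall's condition holds for this subset.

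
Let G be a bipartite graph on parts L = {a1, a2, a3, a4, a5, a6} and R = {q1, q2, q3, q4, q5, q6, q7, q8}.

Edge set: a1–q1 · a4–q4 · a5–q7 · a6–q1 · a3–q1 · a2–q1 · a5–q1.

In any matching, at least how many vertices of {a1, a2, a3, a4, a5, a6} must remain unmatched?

A valid assignment of size 3: a1→q1, a4→q4, a5→q7.
The set {a1, a2, a3, a6} has only 1 neighbour ({q1}), so by Hall's theorem at most 3 of the 6 left vertices can be matched.
That matches 3 of the 6, leaving 3 unmatched; no matching can do better.

3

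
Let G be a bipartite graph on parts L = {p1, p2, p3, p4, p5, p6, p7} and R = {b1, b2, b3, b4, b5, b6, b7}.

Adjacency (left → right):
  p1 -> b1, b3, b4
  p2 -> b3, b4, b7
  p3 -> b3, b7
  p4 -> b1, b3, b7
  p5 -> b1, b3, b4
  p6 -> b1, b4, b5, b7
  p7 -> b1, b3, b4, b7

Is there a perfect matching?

The set {p1, p2, p3, p4, p5, p7} has only 4 neighbours ({b1, b3, b4, b7}), so by Hall's theorem at most 5 of the 7 left vertices can be matched.
Hence no matching covers every left vertex.

No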